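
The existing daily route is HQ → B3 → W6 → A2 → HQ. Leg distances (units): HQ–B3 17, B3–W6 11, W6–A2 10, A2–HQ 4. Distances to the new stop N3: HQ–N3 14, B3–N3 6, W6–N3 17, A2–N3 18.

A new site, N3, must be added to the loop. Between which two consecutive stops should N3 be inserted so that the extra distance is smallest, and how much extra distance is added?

Insertion cost between consecutive stops i–j is d(i,N3) + d(N3,j) − d(i,j):
  between HQ and B3: 14 + 6 − 17 = 3
  between B3 and W6: 6 + 17 − 11 = 12
  between W6 and A2: 17 + 18 − 10 = 25
  between A2 and HQ: 18 + 14 − 4 = 28
Cheapest insertion is between HQ and B3, adding 3.
New total = 42 + 3 = 45.

Minimum extra distance: 3, inserting N3 between HQ and B3.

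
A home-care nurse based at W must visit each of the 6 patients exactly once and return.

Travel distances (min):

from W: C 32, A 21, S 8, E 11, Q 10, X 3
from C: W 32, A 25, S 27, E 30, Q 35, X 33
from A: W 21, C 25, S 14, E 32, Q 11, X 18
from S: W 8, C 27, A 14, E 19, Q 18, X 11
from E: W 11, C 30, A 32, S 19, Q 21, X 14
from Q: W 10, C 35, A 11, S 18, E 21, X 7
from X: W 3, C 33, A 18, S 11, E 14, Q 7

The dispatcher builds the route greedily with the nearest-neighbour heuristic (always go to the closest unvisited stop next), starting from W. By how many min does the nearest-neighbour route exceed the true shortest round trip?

13 min longer than the optimal tour.

W: X=3, S=8, Q=10, E=11, A=21, C=32 ⇒ X
X: Q=7, S=11, E=14, A=18, C=33 ⇒ Q
Q: A=11, S=18, E=21, C=35 ⇒ A
A: S=14, C=25, E=32 ⇒ S
S: E=19, C=27 ⇒ E
E: C=30 ⇒ C
NN route W → X → Q → A → S → E → C → W costs 116.
Optimal: W → S → C → A → Q → X → E → W costs 103 (by enumerating all 360 distinct tours).
Excess = 116 − 103 = 13.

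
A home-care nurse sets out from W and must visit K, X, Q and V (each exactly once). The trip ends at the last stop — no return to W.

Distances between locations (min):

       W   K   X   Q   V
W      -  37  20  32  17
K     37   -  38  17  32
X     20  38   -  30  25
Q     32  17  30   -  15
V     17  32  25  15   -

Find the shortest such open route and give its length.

77 min — the minimum one-way total.

There are 4! = 24 possible orderings.
W - K - X - Q - V: 37+38+30+15 = 120
W - K - X - V - Q: 37+38+25+15 = 115
W - K - Q - X - V: 37+17+30+25 = 109
W - K - Q - V - X: 37+17+15+25 = 94
W - K - V - X - Q: 37+32+25+30 = 124
W - K - V - Q - X: 37+32+15+30 = 114
W - X - K - Q - V: 20+38+17+15 = 90
W - X - K - V - Q: 20+38+32+15 = 105
W - X - Q - K - V: 20+30+17+32 = 99
W - X - Q - V - K: 20+30+15+32 = 97
W - X - V - K - Q: 20+25+32+17 = 94
W - X - V - Q - K: 20+25+15+17 = 77
W - Q - K - X - V: 32+17+38+25 = 112
W - Q - K - V - X: 32+17+32+25 = 106
… (10 more)
The minimum is 77.
One shortest path: W → X → V → Q → K.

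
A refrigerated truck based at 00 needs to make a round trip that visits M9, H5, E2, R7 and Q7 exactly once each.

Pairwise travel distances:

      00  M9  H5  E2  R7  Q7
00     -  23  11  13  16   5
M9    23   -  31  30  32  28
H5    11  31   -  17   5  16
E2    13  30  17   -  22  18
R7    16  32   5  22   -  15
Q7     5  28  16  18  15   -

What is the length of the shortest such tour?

There are 60 distinct closed tours to check (reversals are equivalent).
00 - M9 - H5 - E2 - R7 - Q7 - 00: 23+31+17+22+15+5 = 113
00 - M9 - H5 - E2 - Q7 - R7 - 00: 23+31+17+18+15+16 = 120
00 - M9 - H5 - R7 - E2 - Q7 - 00: 23+31+5+22+18+5 = 104
00 - M9 - H5 - R7 - Q7 - E2 - 00: 23+31+5+15+18+13 = 105
00 - M9 - H5 - Q7 - E2 - R7 - 00: 23+31+16+18+22+16 = 126
00 - M9 - H5 - Q7 - R7 - E2 - 00: 23+31+16+15+22+13 = 120
00 - M9 - E2 - H5 - R7 - Q7 - 00: 23+30+17+5+15+5 = 95
00 - M9 - E2 - H5 - Q7 - R7 - 00: 23+30+17+16+15+16 = 117
00 - M9 - E2 - R7 - H5 - Q7 - 00: 23+30+22+5+16+5 = 101
00 - M9 - E2 - R7 - Q7 - H5 - 00: 23+30+22+15+16+11 = 117
00 - M9 - E2 - Q7 - H5 - R7 - 00: 23+30+18+16+5+16 = 108
00 - M9 - E2 - Q7 - R7 - H5 - 00: 23+30+18+15+5+11 = 102
00 - M9 - R7 - H5 - E2 - Q7 - 00: 23+32+5+17+18+5 = 100
00 - M9 - R7 - H5 - Q7 - E2 - 00: 23+32+5+16+18+13 = 107
… (46 more)
The minimum is 95.
One optimal route: 00 → M9 → E2 → H5 → R7 → Q7 → 00 (or its reverse).

95 — the shortest possible round trip.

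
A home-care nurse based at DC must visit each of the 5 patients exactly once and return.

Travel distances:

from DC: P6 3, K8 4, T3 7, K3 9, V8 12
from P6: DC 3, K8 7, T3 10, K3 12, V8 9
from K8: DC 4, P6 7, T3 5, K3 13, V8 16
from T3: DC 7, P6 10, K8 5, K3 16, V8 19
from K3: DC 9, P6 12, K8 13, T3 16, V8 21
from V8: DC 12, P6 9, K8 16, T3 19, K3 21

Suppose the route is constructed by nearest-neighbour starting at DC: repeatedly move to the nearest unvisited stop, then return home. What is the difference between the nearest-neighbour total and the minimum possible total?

The nearest-neighbour route is 6 longer than optimal.

DC: P6=3, K8=4, T3=7, K3=9, V8=12 ⇒ P6
P6: K8=7, V8=9, T3=10, K3=12 ⇒ K8
K8: T3=5, K3=13, V8=16 ⇒ T3
T3: K3=16, V8=19 ⇒ K3
K3: V8=21 ⇒ V8
NN route DC → P6 → K8 → T3 → K3 → V8 → DC costs 64.
Optimal: DC → P6 → V8 → K8 → T3 → K3 → DC costs 58 (by enumerating all 60 distinct tours).
Excess = 64 − 58 = 6.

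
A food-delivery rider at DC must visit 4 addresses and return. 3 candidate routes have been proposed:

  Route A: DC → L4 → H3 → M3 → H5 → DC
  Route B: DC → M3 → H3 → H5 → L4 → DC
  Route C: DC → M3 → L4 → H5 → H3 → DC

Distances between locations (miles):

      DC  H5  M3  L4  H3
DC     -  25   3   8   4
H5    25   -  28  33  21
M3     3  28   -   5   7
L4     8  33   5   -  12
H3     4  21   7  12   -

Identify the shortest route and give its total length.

Shortest is Route C, total 66 miles.

Route A: 8 + 12 + 7 + 28 + 25 = 80
Route B: 3 + 7 + 21 + 33 + 8 = 72
Route C: 3 + 5 + 33 + 21 + 4 = 66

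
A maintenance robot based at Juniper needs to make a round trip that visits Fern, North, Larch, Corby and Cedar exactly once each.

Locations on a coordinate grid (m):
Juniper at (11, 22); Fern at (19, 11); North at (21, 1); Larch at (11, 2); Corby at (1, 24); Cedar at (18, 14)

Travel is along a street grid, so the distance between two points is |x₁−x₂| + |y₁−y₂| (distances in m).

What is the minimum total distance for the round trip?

86 m — the shortest possible round trip.

Juniper → Fern → North → Larch → Corby → Cedar → Juniper: 19+12+11+32+27+15 = 116
Juniper → Fern → North → Larch → Cedar → Corby → Juniper: 19+12+11+19+27+12 = 100
Juniper → Fern → North → Corby → Larch → Cedar → Juniper: 19+12+43+32+19+15 = 140
Juniper → Fern → North → Corby → Cedar → Larch → Juniper: 19+12+43+27+19+20 = 140
Juniper → Fern → North → Cedar → Larch → Corby → Juniper: 19+12+16+19+32+12 = 110
Juniper → Fern → North → Cedar → Corby → Larch → Juniper: 19+12+16+27+32+20 = 126
Juniper → Fern → Larch → North → Corby → Cedar → Juniper: 19+17+11+43+27+15 = 132
Juniper → Fern → Larch → North → Cedar → Corby → Juniper: 19+17+11+16+27+12 = 102
Juniper → Fern → Larch → Corby → North → Cedar → Juniper: 19+17+32+43+16+15 = 142
Juniper → Fern → Larch → Corby → Cedar → North → Juniper: 19+17+32+27+16+31 = 142
Juniper → Fern → Larch → Cedar → North → Corby → Juniper: 19+17+19+16+43+12 = 126
Juniper → Fern → Larch → Cedar → Corby → North → Juniper: 19+17+19+27+43+31 = 156
Juniper → Fern → Corby → North → Larch → Cedar → Juniper: 19+31+43+11+19+15 = 138
Juniper → Fern → Corby → North → Cedar → Larch → Juniper: 19+31+43+16+19+20 = 148
… (46 more)
Juniper → Larch → North → Fern → Cedar → Corby → Juniper: 20+11+12+4+27+12 = 86  ← best
The minimum is 86.
One optimal route: Juniper → Larch → North → Fern → Cedar → Corby → Juniper (or its reverse).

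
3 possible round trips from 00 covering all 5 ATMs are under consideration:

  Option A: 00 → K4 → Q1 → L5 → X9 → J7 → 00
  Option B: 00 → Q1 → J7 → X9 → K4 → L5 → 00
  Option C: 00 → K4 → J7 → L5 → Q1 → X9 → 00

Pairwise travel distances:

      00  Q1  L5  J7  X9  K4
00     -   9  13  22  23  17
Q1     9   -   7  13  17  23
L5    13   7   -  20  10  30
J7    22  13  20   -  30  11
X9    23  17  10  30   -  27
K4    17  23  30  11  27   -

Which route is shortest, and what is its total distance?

Option A: 17 + 23 + 7 + 10 + 30 + 22 = 109
Option B: 9 + 13 + 30 + 27 + 30 + 13 = 122
Option C: 17 + 11 + 20 + 7 + 17 + 23 = 95

95 — Option C is the shortest.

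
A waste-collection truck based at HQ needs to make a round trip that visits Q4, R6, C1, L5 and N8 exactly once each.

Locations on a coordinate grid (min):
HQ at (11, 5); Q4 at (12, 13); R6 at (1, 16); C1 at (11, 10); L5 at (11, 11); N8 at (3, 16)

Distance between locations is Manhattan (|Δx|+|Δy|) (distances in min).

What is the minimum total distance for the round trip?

Minimum total distance: 44 min.

HQ-Q4-R6-C1-L5-N8-HQ: 9+14+16+1+13+19 = 72
HQ-Q4-R6-C1-N8-L5-HQ: 9+14+16+14+13+6 = 72
HQ-Q4-R6-L5-C1-N8-HQ: 9+14+15+1+14+19 = 72
HQ-Q4-R6-L5-N8-C1-HQ: 9+14+15+13+14+5 = 70
HQ-Q4-R6-N8-C1-L5-HQ: 9+14+2+14+1+6 = 46
HQ-Q4-R6-N8-L5-C1-HQ: 9+14+2+13+1+5 = 44
HQ-Q4-C1-R6-L5-N8-HQ: 9+4+16+15+13+19 = 76
HQ-Q4-C1-R6-N8-L5-HQ: 9+4+16+2+13+6 = 50
HQ-Q4-C1-L5-R6-N8-HQ: 9+4+1+15+2+19 = 50
HQ-Q4-C1-L5-N8-R6-HQ: 9+4+1+13+2+21 = 50
HQ-Q4-C1-N8-R6-L5-HQ: 9+4+14+2+15+6 = 50
HQ-Q4-C1-N8-L5-R6-HQ: 9+4+14+13+15+21 = 76
HQ-Q4-L5-R6-C1-N8-HQ: 9+3+15+16+14+19 = 76
HQ-Q4-L5-R6-N8-C1-HQ: 9+3+15+2+14+5 = 48
… (46 more)
The minimum is 44.
One optimal route: HQ → Q4 → R6 → N8 → L5 → C1 → HQ (or its reverse).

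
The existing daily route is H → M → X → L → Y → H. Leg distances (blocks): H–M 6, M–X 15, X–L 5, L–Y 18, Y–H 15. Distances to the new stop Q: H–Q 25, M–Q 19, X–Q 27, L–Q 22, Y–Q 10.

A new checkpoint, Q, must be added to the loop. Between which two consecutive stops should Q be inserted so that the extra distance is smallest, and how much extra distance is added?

Insertion cost between consecutive stops i–j is d(i,Q) + d(Q,j) − d(i,j):
  between H and M: 25 + 19 − 6 = 38
  between M and X: 19 + 27 − 15 = 31
  between X and L: 27 + 22 − 5 = 44
  between L and Y: 22 + 10 − 18 = 14
  between Y and H: 10 + 25 − 15 = 20
Cheapest insertion is between L and Y, adding 14.
New total = 59 + 14 = 73.

+14 blocks — insert Q between L and Y.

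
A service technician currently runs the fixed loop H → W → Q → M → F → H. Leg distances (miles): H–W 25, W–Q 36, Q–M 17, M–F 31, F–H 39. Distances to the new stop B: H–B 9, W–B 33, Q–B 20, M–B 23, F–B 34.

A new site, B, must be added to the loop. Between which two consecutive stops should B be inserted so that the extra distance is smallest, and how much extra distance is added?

Adding 4 miles by placing B on the F–H leg.

Insertion cost between consecutive stops i–j is d(i,B) + d(B,j) − d(i,j):
  between H and W: 9 + 33 − 25 = 17
  between W and Q: 33 + 20 − 36 = 17
  between Q and M: 20 + 23 − 17 = 26
  between M and F: 23 + 34 − 31 = 26
  between F and H: 34 + 9 − 39 = 4
Cheapest insertion is between F and H, adding 4.
New total = 148 + 4 = 152.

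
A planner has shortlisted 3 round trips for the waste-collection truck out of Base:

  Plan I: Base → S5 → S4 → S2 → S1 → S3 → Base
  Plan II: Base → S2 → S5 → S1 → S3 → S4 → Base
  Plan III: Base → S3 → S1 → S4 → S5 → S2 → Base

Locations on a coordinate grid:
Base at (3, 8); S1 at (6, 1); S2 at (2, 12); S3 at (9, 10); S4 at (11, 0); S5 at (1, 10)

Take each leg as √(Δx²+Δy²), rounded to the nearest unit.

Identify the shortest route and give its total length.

Plan I: 3 + 14 + 15 + 12 + 9 + 6 = 59
Plan II: 4 + 2 + 10 + 9 + 10 + 11 = 46
Plan III: 6 + 9 + 5 + 14 + 2 + 4 = 40

Shortest is Plan III, total 40.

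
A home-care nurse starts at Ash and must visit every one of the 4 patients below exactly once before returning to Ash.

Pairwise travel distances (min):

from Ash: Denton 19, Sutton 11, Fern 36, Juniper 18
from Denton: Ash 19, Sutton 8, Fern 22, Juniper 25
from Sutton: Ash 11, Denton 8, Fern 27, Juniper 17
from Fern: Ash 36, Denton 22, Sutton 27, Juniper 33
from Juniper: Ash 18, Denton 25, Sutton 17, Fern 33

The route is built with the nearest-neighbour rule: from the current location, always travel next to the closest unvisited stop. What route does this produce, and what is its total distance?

92 min along Ash → Sutton → Denton → Fern → Juniper → Ash.

From Ash: distances to unvisited — Sutton=11, Juniper=18, Denton=19, Fern=36. Nearest is Sutton (11).
From Sutton: distances to unvisited — Denton=8, Juniper=17, Fern=27. Nearest is Denton (8).
From Denton: distances to unvisited — Fern=22, Juniper=25. Nearest is Fern (22).
From Fern: distances to unvisited — Juniper=33. Nearest is Juniper (33).
Return Juniper→Ash: 18.
Total = 11 + 8 + 22 + 33 + 18 = 92.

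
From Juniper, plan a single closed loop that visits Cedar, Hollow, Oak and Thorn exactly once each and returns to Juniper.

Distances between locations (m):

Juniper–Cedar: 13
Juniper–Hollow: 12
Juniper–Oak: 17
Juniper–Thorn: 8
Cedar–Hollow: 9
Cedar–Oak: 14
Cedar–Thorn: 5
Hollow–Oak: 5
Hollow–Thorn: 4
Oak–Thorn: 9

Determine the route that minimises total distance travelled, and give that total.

Minimum total distance: 44 m.

Juniper→Cedar→Hollow→Oak→Thorn→Juniper: 13+9+5+9+8 = 44
Juniper→Cedar→Hollow→Thorn→Oak→Juniper: 13+9+4+9+17 = 52
Juniper→Cedar→Oak→Hollow→Thorn→Juniper: 13+14+5+4+8 = 44
Juniper→Cedar→Oak→Thorn→Hollow→Juniper: 13+14+9+4+12 = 52
Juniper→Cedar→Thorn→Hollow→Oak→Juniper: 13+5+4+5+17 = 44
Juniper→Cedar→Thorn→Oak→Hollow→Juniper: 13+5+9+5+12 = 44
Juniper→Hollow→Cedar→Oak→Thorn→Juniper: 12+9+14+9+8 = 52
Juniper→Hollow→Cedar→Thorn→Oak→Juniper: 12+9+5+9+17 = 52
Juniper→Hollow→Oak→Cedar→Thorn→Juniper: 12+5+14+5+8 = 44
Juniper→Hollow→Thorn→Cedar→Oak→Juniper: 12+4+5+14+17 = 52
Juniper→Oak→Cedar→Hollow→Thorn→Juniper: 17+14+9+4+8 = 52
Juniper→Oak→Hollow→Cedar→Thorn→Juniper: 17+5+9+5+8 = 44
The minimum is 44.
One optimal route: Juniper → Cedar → Hollow → Oak → Thorn → Juniper (or its reverse).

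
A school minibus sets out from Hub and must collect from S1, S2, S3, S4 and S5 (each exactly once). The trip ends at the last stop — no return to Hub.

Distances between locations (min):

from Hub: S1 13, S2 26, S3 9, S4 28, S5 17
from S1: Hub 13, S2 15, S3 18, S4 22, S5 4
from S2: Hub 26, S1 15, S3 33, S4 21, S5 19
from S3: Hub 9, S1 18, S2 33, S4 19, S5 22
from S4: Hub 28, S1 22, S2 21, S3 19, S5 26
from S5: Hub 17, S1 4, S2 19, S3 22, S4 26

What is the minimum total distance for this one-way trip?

Shortest open route: 68 min.

There are 5! = 120 possible orderings.
Hub - S1 - S2 - S3 - S4 - S5: 13+15+33+19+26 = 106
Hub - S1 - S2 - S3 - S5 - S4: 13+15+33+22+26 = 109
Hub - S1 - S2 - S4 - S3 - S5: 13+15+21+19+22 = 90
Hub - S1 - S2 - S4 - S5 - S3: 13+15+21+26+22 = 97
Hub - S1 - S2 - S5 - S3 - S4: 13+15+19+22+19 = 88
Hub - S1 - S2 - S5 - S4 - S3: 13+15+19+26+19 = 92
Hub - S1 - S3 - S2 - S4 - S5: 13+18+33+21+26 = 111
Hub - S1 - S3 - S2 - S5 - S4: 13+18+33+19+26 = 109
Hub - S1 - S3 - S4 - S2 - S5: 13+18+19+21+19 = 90
Hub - S1 - S3 - S4 - S5 - S2: 13+18+19+26+19 = 95
Hub - S1 - S3 - S5 - S2 - S4: 13+18+22+19+21 = 93
Hub - S1 - S3 - S5 - S4 - S2: 13+18+22+26+21 = 100
Hub - S1 - S4 - S2 - S3 - S5: 13+22+21+33+22 = 111
Hub - S1 - S4 - S2 - S5 - S3: 13+22+21+19+22 = 97
… (106 more)
Hub - S3 - S4 - S2 - S1 - S5: 9+19+21+15+4 = 68  ← best
The minimum is 68.
One shortest path: Hub → S3 → S4 → S2 → S1 → S5.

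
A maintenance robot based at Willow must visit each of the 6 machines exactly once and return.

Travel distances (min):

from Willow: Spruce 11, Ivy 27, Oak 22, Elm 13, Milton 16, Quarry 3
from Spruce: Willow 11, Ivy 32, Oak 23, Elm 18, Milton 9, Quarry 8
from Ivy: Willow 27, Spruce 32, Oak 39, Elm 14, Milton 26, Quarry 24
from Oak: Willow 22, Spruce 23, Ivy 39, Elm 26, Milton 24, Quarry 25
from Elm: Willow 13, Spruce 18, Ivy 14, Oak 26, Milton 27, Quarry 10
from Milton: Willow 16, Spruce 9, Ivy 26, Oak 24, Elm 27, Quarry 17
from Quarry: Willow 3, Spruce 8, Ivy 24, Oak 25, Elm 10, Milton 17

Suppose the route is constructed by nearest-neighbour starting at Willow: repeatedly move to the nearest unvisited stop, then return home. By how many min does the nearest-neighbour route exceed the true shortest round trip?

Willow: Quarry=3, Spruce=11, Elm=13, Milton=16, Oak=22, Ivy=27 ⇒ Quarry
Quarry: Spruce=8, Elm=10, Milton=17, Ivy=24, Oak=25 ⇒ Spruce
Spruce: Milton=9, Elm=18, Oak=23, Ivy=32 ⇒ Milton
Milton: Oak=24, Ivy=26, Elm=27 ⇒ Oak
Oak: Elm=26, Ivy=39 ⇒ Elm
Elm: Ivy=14 ⇒ Ivy
NN route Willow → Quarry → Spruce → Milton → Oak → Elm → Ivy → Willow costs 111.
Optimal: Willow → Oak → Spruce → Milton → Ivy → Elm → Quarry → Willow costs 107 (by enumerating all 360 distinct tours).
Excess = 111 − 107 = 4.

Excess over optimum: 4 min.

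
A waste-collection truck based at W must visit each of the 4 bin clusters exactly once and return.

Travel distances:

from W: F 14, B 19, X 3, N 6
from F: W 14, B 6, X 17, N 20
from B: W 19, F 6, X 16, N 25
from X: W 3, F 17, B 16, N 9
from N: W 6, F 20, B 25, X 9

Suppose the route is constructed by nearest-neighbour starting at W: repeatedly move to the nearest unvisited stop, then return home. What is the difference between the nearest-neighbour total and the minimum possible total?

Excess over optimum: 6.

From W: X=3, N=6, F=14, B=19 → choose X (3).
From X: N=9, B=16, F=17 → choose N (9).
From N: F=20, B=25 → choose F (20).
From F: B=6 → choose B (6).
NN route W → X → N → F → B → W costs 57.
Optimal: W → F → B → X → N → W costs 51 (by enumerating all 12 distinct tours).
Excess = 57 − 51 = 6.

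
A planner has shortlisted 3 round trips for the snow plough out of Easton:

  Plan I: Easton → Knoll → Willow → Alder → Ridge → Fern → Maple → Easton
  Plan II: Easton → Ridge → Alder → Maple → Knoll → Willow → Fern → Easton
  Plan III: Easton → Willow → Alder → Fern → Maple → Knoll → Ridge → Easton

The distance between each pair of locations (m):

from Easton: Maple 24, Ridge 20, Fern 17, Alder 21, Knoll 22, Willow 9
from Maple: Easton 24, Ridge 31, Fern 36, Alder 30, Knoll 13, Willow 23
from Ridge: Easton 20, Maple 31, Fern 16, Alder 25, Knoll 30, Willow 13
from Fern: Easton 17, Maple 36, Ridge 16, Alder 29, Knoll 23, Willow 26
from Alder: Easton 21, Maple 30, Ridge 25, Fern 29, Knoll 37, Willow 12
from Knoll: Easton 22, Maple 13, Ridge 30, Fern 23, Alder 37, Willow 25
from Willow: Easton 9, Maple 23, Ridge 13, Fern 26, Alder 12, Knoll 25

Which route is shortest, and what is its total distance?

Shortest is Plan III, total 149 m.

Plan I: 22 + 25 + 12 + 25 + 16 + 36 + 24 = 160
Plan II: 20 + 25 + 30 + 13 + 25 + 26 + 17 = 156
Plan III: 9 + 12 + 29 + 36 + 13 + 30 + 20 = 149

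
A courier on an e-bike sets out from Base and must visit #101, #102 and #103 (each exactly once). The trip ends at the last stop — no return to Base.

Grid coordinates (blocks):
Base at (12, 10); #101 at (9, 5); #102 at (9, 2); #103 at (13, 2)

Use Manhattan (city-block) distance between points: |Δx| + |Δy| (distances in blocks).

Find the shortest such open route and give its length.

15 blocks — the minimum one-way total.

There are 3! = 6 possible orderings.
Base→#101→#102→#103: 8+3+4 = 15
Base→#101→#103→#102: 8+7+4 = 19
Base→#102→#101→#103: 11+3+7 = 21
Base→#102→#103→#101: 11+4+7 = 22
Base→#103→#101→#102: 9+7+3 = 19
Base→#103→#102→#101: 9+4+3 = 16
The minimum is 15.
One shortest path: Base → #101 → #102 → #103.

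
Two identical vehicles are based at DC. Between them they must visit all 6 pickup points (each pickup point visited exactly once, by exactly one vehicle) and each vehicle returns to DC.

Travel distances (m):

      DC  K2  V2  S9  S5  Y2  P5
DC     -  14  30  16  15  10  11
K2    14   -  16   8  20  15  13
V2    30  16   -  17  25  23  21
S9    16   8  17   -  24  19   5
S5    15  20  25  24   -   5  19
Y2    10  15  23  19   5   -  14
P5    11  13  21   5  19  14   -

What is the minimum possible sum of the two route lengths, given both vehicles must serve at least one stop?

93 m — the smallest possible combined total.

There are 2^5 − 1 = 31 ways to divide the 6 stops into two non-empty groups. For each, the best each vehicle can do is its own shortest tour through its group:
  {K2} + {V2, S9, S5, Y2, P5}: 28 + 73 = 101
  {V2} + {K2, S9, S5, Y2, P5}: 60 + 59 = 119
  {K2, V2} + {S9, S5, Y2, P5}: 60 + 55 = 115
  {S9} + {K2, V2, S5, Y2, P5}: 32 + 80 = 112
  {K2, S9} + {V2, S5, Y2, P5}: 38 + 72 = 110
  {V2, S9} + {K2, S5, Y2, P5}: 63 + 59 = 122
  … (31 splits in total)
  {S5, Y2} + {K2, V2, S9, P5}: 30 + 63 = 93  ← best
Best: vehicle 1 DC → S5 → Y2 → DC = 30; vehicle 2 DC → K2 → V2 → S9 → P5 → DC = 63; combined 93.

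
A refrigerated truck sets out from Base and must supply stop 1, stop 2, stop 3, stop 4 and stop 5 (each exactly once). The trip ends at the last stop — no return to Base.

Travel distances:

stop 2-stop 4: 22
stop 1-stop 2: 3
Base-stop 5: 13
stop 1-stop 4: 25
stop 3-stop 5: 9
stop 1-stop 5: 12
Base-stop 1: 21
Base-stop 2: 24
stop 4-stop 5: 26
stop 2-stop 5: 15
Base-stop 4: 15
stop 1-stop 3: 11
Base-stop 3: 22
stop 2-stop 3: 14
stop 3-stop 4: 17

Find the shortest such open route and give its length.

Shortest open route: 56.

There are 5! = 120 possible orderings.
Base - stop 1 - stop 2 - stop 3 - stop 4 - stop 5: 21+3+14+17+26 = 81
Base - stop 1 - stop 2 - stop 3 - stop 5 - stop 4: 21+3+14+9+26 = 73
Base - stop 1 - stop 2 - stop 4 - stop 3 - stop 5: 21+3+22+17+9 = 72
Base - stop 1 - stop 2 - stop 4 - stop 5 - stop 3: 21+3+22+26+9 = 81
Base - stop 1 - stop 2 - stop 5 - stop 3 - stop 4: 21+3+15+9+17 = 65
Base - stop 1 - stop 2 - stop 5 - stop 4 - stop 3: 21+3+15+26+17 = 82
Base - stop 1 - stop 3 - stop 2 - stop 4 - stop 5: 21+11+14+22+26 = 94
Base - stop 1 - stop 3 - stop 2 - stop 5 - stop 4: 21+11+14+15+26 = 87
Base - stop 1 - stop 3 - stop 4 - stop 2 - stop 5: 21+11+17+22+15 = 86
Base - stop 1 - stop 3 - stop 4 - stop 5 - stop 2: 21+11+17+26+15 = 90
Base - stop 1 - stop 3 - stop 5 - stop 2 - stop 4: 21+11+9+15+22 = 78
Base - stop 1 - stop 3 - stop 5 - stop 4 - stop 2: 21+11+9+26+22 = 89
Base - stop 1 - stop 4 - stop 2 - stop 3 - stop 5: 21+25+22+14+9 = 91
Base - stop 1 - stop 4 - stop 2 - stop 5 - stop 3: 21+25+22+15+9 = 92
… (106 more)
Base - stop 4 - stop 3 - stop 5 - stop 1 - stop 2: 15+17+9+12+3 = 56  ← best
The minimum is 56.
One shortest path: Base → stop 4 → stop 3 → stop 5 → stop 1 → stop 2.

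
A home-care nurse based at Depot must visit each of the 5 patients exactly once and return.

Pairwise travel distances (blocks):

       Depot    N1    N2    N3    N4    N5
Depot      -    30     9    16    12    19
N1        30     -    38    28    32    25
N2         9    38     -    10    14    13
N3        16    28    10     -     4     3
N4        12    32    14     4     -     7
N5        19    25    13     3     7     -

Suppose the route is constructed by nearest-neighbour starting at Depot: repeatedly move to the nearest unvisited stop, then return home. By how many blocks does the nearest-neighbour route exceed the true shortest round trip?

The nearest-neighbour route is 6 blocks longer than optimal.

Depot: N2=9, N4=12, N3=16, N5=19, N1=30 ⇒ N2
N2: N3=10, N5=13, N4=14, N1=38 ⇒ N3
N3: N5=3, N4=4, N1=28 ⇒ N5
N5: N4=7, N1=25 ⇒ N4
N4: N1=32 ⇒ N1
NN route Depot → N2 → N3 → N5 → N4 → N1 → Depot costs 91.
Optimal: Depot → N1 → N5 → N3 → N4 → N2 → Depot costs 85 (by enumerating all 60 distinct tours).
Excess = 91 − 85 = 6.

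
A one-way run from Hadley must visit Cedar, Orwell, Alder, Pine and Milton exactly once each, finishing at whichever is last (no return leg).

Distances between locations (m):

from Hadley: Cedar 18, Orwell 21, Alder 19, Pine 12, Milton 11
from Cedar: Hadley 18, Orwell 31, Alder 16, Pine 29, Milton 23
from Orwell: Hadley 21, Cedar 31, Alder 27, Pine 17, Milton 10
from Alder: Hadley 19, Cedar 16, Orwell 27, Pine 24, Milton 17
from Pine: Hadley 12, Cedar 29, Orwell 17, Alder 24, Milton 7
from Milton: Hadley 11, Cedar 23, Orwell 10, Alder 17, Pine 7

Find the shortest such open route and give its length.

72 m — the minimum one-way total.

There are 5! = 120 possible orderings.
Hadley → Cedar → Orwell → Alder → Pine → Milton: 18+31+27+24+7 = 107
Hadley → Cedar → Orwell → Alder → Milton → Pine: 18+31+27+17+7 = 100
Hadley → Cedar → Orwell → Pine → Alder → Milton: 18+31+17+24+17 = 107
Hadley → Cedar → Orwell → Pine → Milton → Alder: 18+31+17+7+17 = 90
Hadley → Cedar → Orwell → Milton → Alder → Pine: 18+31+10+17+24 = 100
Hadley → Cedar → Orwell → Milton → Pine → Alder: 18+31+10+7+24 = 90
Hadley → Cedar → Alder → Orwell → Pine → Milton: 18+16+27+17+7 = 85
Hadley → Cedar → Alder → Orwell → Milton → Pine: 18+16+27+10+7 = 78
Hadley → Cedar → Alder → Pine → Orwell → Milton: 18+16+24+17+10 = 85
Hadley → Cedar → Alder → Pine → Milton → Orwell: 18+16+24+7+10 = 75
Hadley → Cedar → Alder → Milton → Orwell → Pine: 18+16+17+10+17 = 78
Hadley → Cedar → Alder → Milton → Pine → Orwell: 18+16+17+7+17 = 75
Hadley → Cedar → Pine → Orwell → Alder → Milton: 18+29+17+27+17 = 108
Hadley → Cedar → Pine → Orwell → Milton → Alder: 18+29+17+10+17 = 91
… (106 more)
Hadley → Pine → Orwell → Milton → Alder → Cedar: 12+17+10+17+16 = 72  ← best
The minimum is 72.
One shortest path: Hadley → Pine → Orwell → Milton → Alder → Cedar.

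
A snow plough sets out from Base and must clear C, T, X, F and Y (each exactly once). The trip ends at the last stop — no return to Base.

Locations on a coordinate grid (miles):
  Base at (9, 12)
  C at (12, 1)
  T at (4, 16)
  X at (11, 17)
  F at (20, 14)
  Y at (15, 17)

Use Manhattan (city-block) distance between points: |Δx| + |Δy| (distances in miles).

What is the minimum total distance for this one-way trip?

50 miles — the minimum one-way total.

There are 5! = 120 possible orderings.
Base → C → T → X → F → Y: 14+23+8+12+8 = 65
Base → C → T → X → Y → F: 14+23+8+4+8 = 57
Base → C → T → F → X → Y: 14+23+18+12+4 = 71
Base → C → T → F → Y → X: 14+23+18+8+4 = 67
Base → C → T → Y → X → F: 14+23+12+4+12 = 65
Base → C → T → Y → F → X: 14+23+12+8+12 = 69
Base → C → X → T → F → Y: 14+17+8+18+8 = 65
Base → C → X → T → Y → F: 14+17+8+12+8 = 59
Base → C → X → F → T → Y: 14+17+12+18+12 = 73
Base → C → X → F → Y → T: 14+17+12+8+12 = 63
Base → C → X → Y → T → F: 14+17+4+12+18 = 65
Base → C → X → Y → F → T: 14+17+4+8+18 = 61
Base → C → F → T → X → Y: 14+21+18+8+4 = 65
Base → C → F → T → Y → X: 14+21+18+12+4 = 69
… (106 more)
Base → T → X → Y → F → C: 9+8+4+8+21 = 50  ← best
The minimum is 50.
One shortest path: Base → T → X → Y → F → C.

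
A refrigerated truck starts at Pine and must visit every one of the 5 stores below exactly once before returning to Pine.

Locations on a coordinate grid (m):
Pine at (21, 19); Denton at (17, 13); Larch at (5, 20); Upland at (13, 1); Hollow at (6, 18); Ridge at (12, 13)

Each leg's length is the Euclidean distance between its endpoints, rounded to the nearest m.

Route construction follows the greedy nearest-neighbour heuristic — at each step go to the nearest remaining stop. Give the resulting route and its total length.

63 m along Pine → Denton → Ridge → Hollow → Larch → Upland → Pine.

At Pine the remaining stops are Denton 7, Ridge 11, Hollow 15, Larch 16, Upland 20; go to Denton.
At Denton the remaining stops are Ridge 5, Hollow 12, Upland 13, Larch 14; go to Ridge.
At Ridge the remaining stops are Hollow 8, Larch 10, Upland 12; go to Hollow.
At Hollow the remaining stops are Larch 2, Upland 18; go to Larch.
At Larch the remaining stops are Upland 21; go to Upland.
Return Upland→Pine: 20.
Total = 7 + 5 + 8 + 2 + 21 + 20 = 63.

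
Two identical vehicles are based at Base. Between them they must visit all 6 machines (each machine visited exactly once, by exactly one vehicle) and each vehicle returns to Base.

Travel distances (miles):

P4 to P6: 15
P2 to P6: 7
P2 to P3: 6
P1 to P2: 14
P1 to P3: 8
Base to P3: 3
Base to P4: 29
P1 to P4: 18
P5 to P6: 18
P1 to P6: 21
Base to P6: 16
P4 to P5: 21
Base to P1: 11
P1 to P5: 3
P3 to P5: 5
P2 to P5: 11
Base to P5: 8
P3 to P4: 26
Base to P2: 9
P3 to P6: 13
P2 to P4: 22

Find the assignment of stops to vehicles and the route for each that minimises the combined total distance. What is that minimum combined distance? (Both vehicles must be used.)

Check every non-empty split of the stops between the two vehicles; for each half take its own optimal tour:
  {P1} + {P2, P3, P4, P5, P6}: 22 + 60 = 82
  {P2} + {P1, P3, P4, P5, P6}: 18 + 60 = 78
  {P1, P2} + {P3, P4, P5, P6}: 34 + 60 = 94
  {P3} + {P1, P2, P4, P5, P6}: 6 + 60 = 66
  {P1, P3} + {P2, P4, P5, P6}: 22 + 60 = 82
  {P2, P3} + {P1, P4, P5, P6}: 18 + 60 = 78
  … (31 splits in total)
Best: vehicle 1 Base → P3 → Base = 6; vehicle 2 Base → P2 → P6 → P4 → P1 → P5 → Base = 60; combined 66.

Minimum combined distance: 66 miles.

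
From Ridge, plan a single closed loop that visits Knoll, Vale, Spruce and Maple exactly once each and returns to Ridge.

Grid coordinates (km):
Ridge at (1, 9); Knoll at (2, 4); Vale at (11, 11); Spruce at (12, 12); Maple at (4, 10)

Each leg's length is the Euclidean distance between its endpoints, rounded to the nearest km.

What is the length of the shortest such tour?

Minimum total distance: 28 km.

Ridge-Knoll-Vale-Spruce-Maple-Ridge: 5+11+1+8+3 = 28
Ridge-Knoll-Vale-Maple-Spruce-Ridge: 5+11+7+8+11 = 42
Ridge-Knoll-Spruce-Vale-Maple-Ridge: 5+13+1+7+3 = 29
Ridge-Knoll-Spruce-Maple-Vale-Ridge: 5+13+8+7+10 = 43
Ridge-Knoll-Maple-Vale-Spruce-Ridge: 5+6+7+1+11 = 30
Ridge-Knoll-Maple-Spruce-Vale-Ridge: 5+6+8+1+10 = 30
Ridge-Vale-Knoll-Spruce-Maple-Ridge: 10+11+13+8+3 = 45
Ridge-Vale-Knoll-Maple-Spruce-Ridge: 10+11+6+8+11 = 46
Ridge-Vale-Spruce-Knoll-Maple-Ridge: 10+1+13+6+3 = 33
Ridge-Vale-Maple-Knoll-Spruce-Ridge: 10+7+6+13+11 = 47
Ridge-Spruce-Knoll-Vale-Maple-Ridge: 11+13+11+7+3 = 45
Ridge-Spruce-Vale-Knoll-Maple-Ridge: 11+1+11+6+3 = 32
The minimum is 28.
One optimal route: Ridge → Knoll → Vale → Spruce → Maple → Ridge (or its reverse).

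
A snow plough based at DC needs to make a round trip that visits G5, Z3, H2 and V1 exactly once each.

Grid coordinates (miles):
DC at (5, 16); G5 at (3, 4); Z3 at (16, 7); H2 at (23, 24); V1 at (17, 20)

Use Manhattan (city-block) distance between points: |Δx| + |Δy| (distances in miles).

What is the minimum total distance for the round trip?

Shortest round trip = 80 miles.

With 4 stops there are 4!/2 = 12 distinct round trips (a route and its reverse cost the same).
DC-G5-Z3-H2-V1-DC: 14+16+24+10+16 = 80
DC-G5-Z3-V1-H2-DC: 14+16+14+10+26 = 80
DC-G5-H2-Z3-V1-DC: 14+40+24+14+16 = 108
DC-G5-H2-V1-Z3-DC: 14+40+10+14+20 = 98
DC-G5-V1-Z3-H2-DC: 14+30+14+24+26 = 108
DC-G5-V1-H2-Z3-DC: 14+30+10+24+20 = 98
DC-Z3-G5-H2-V1-DC: 20+16+40+10+16 = 102
DC-Z3-G5-V1-H2-DC: 20+16+30+10+26 = 102
DC-Z3-H2-G5-V1-DC: 20+24+40+30+16 = 130
DC-Z3-V1-G5-H2-DC: 20+14+30+40+26 = 130
DC-H2-G5-Z3-V1-DC: 26+40+16+14+16 = 112
DC-H2-Z3-G5-V1-DC: 26+24+16+30+16 = 112
The minimum is 80.
One optimal route: DC → G5 → Z3 → H2 → V1 → DC (or its reverse).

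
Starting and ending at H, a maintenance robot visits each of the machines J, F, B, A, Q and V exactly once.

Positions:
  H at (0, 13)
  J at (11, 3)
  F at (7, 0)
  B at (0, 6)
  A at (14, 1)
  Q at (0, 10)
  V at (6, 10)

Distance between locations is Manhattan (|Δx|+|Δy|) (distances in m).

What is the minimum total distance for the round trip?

With 6 stops there are 6!/2 = 360 distinct round trips (a route and its reverse cost the same).
H → J → F → B → A → Q → V → H: 21+7+13+19+23+6+9 = 98
H → J → F → B → A → V → Q → H: 21+7+13+19+17+6+3 = 86
H → J → F → B → Q → A → V → H: 21+7+13+4+23+17+9 = 94
H → J → F → B → Q → V → A → H: 21+7+13+4+6+17+26 = 94
H → J → F → B → V → A → Q → H: 21+7+13+10+17+23+3 = 94
H → J → F → B → V → Q → A → H: 21+7+13+10+6+23+26 = 106
H → J → F → A → B → Q → V → H: 21+7+8+19+4+6+9 = 74
H → J → F → A → B → V → Q → H: 21+7+8+19+10+6+3 = 74
… (352 more)
H → B → J → A → F → V → Q → H: 7+14+5+8+11+6+3 = 54  ← best
The minimum is 54.
One optimal route: H → B → J → A → F → V → Q → H (or its reverse).

Shortest round trip = 54 m.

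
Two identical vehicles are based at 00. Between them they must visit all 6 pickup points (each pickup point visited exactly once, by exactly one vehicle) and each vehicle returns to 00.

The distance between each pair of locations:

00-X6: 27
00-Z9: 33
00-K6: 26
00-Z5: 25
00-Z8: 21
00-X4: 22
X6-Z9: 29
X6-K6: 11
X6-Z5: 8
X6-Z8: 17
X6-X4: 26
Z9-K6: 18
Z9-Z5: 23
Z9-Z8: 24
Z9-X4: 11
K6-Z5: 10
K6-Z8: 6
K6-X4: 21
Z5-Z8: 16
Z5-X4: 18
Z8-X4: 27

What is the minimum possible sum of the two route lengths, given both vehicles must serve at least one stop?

Minimum combined distance: 137.

There are 2^5 − 1 = 31 ways to divide the 6 stops into two non-empty groups. For each, the best each vehicle can do is its own shortest tour through its group:
  {X6} + {Z9, K6, Z5, Z8, X4}: 54 + 93 = 147
  {Z9} + {X6, K6, Z5, Z8, X4}: 66 + 86 = 152
  {X6, Z9} + {K6, Z5, Z8, X4}: 89 + 77 = 166
  {K6} + {X6, Z9, Z5, Z8, X4}: 52 + 102 = 154
  {X6, K6} + {Z9, Z5, Z8, X4}: 64 + 93 = 157
  {Z9, K6} + {X6, Z5, Z8, X4}: 77 + 86 = 163
  … (31 splits in total)
  {Z8} + {X6, Z9, K6, Z5, X4}: 42 + 95 = 137  ← best
Best: vehicle 1 00 → Z8 → 00 = 42; vehicle 2 00 → Z5 → X6 → K6 → Z9 → X4 → 00 = 95; combined 137.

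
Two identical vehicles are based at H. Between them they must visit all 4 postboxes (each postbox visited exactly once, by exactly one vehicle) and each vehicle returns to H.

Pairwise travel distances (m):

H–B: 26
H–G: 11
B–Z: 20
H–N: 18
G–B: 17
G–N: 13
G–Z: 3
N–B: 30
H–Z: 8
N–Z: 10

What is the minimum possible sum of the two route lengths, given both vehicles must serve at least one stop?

90 m — the smallest possible combined total.

Try each way of splitting the stops between the two vehicles (each non-empty) and, for each split, find the best tour for each vehicle:
  {G} + {N, B, Z}: 22 + 74 = 96
  {N} + {G, B, Z}: 36 + 54 = 90
  {G, N} + {B, Z}: 42 + 54 = 96
  {B} + {G, N, Z}: 52 + 42 = 94
  {G, B} + {N, Z}: 54 + 36 = 90
  {N, B} + {G, Z}: 74 + 22 = 96
  … (7 splits in total)
Best: vehicle 1 H → N → H = 36; vehicle 2 H → B → G → Z → H = 54; combined 90.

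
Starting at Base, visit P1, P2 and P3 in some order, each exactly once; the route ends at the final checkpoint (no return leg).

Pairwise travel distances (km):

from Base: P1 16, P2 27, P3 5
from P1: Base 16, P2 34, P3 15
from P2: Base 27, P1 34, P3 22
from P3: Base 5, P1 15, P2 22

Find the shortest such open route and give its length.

There are 3! = 6 possible orderings.
Base - P1 - P2 - P3: 16+34+22 = 72
Base - P1 - P3 - P2: 16+15+22 = 53
Base - P2 - P1 - P3: 27+34+15 = 76
Base - P2 - P3 - P1: 27+22+15 = 64
Base - P3 - P1 - P2: 5+15+34 = 54
Base - P3 - P2 - P1: 5+22+34 = 61
The minimum is 53.
One shortest path: Base → P1 → P3 → P2.

Minimum one-way distance = 53 km.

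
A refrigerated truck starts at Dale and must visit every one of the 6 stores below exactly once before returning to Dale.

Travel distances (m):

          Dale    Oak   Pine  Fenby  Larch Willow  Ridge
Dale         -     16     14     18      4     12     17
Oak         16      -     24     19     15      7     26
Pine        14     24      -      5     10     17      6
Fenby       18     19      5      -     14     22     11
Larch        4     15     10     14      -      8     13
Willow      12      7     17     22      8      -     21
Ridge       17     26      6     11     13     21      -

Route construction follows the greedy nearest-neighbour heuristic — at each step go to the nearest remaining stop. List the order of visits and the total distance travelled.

Nearest-neighbour total = 66 m; route Dale → Larch → Willow → Oak → Fenby → Pine → Ridge → Dale.

From Dale: distances to unvisited — Larch=4, Willow=12, Pine=14, Oak=16, Ridge=17, Fenby=18. Nearest is Larch (4).
From Larch: distances to unvisited — Willow=8, Pine=10, Ridge=13, Fenby=14, Oak=15. Nearest is Willow (8).
From Willow: distances to unvisited — Oak=7, Pine=17, Ridge=21, Fenby=22. Nearest is Oak (7).
From Oak: distances to unvisited — Fenby=19, Pine=24, Ridge=26. Nearest is Fenby (19).
From Fenby: distances to unvisited — Pine=5, Ridge=11. Nearest is Pine (5).
From Pine: distances to unvisited — Ridge=6. Nearest is Ridge (6).
Return Ridge→Dale: 17.
Total = 4 + 8 + 7 + 19 + 5 + 6 + 17 = 66.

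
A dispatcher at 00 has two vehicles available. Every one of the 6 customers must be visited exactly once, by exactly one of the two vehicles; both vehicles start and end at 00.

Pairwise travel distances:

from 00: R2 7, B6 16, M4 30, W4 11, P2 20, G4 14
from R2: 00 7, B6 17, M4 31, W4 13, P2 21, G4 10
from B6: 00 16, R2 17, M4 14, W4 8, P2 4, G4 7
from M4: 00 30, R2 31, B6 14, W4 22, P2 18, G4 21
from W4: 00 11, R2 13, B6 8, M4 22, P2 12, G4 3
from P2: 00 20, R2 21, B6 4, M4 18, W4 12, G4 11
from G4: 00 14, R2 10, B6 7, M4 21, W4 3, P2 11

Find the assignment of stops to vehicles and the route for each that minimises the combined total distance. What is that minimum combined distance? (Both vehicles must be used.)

Check every non-empty split of the stops between the two vehicles; for each half take its own optimal tour:
  {R2} + {B6, M4, W4, P2, G4}: 14 + 73 = 87
  {B6} + {R2, M4, W4, P2, G4}: 32 + 79 = 111
  {R2, B6} + {M4, W4, P2, G4}: 40 + 73 = 113
  {M4} + {R2, B6, W4, P2, G4}: 60 + 51 = 111
  {R2, M4} + {B6, W4, P2, G4}: 68 + 45 = 113
  {B6, M4} + {R2, W4, P2, G4}: 60 + 51 = 111
  … (31 splits in total)
Best: vehicle 1 00 → R2 → 00 = 14; vehicle 2 00 → B6 → M4 → P2 → G4 → W4 → 00 = 73; combined 87.

87 — the smallest possible combined total.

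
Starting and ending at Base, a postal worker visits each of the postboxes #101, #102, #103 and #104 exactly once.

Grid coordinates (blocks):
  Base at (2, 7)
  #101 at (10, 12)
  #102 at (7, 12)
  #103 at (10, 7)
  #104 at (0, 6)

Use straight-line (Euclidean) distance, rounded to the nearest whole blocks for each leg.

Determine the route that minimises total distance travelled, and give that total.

There are 12 distinct closed tours to check (reversals are equivalent).
Base-#101-#102-#103-#104-Base: 9+3+6+10+2 = 30
Base-#101-#102-#104-#103-Base: 9+3+9+10+8 = 39
Base-#101-#103-#102-#104-Base: 9+5+6+9+2 = 31
Base-#101-#103-#104-#102-Base: 9+5+10+9+7 = 40
Base-#101-#104-#102-#103-Base: 9+12+9+6+8 = 44
Base-#101-#104-#103-#102-Base: 9+12+10+6+7 = 44
Base-#102-#101-#103-#104-Base: 7+3+5+10+2 = 27
Base-#102-#101-#104-#103-Base: 7+3+12+10+8 = 40
Base-#102-#103-#101-#104-Base: 7+6+5+12+2 = 32
Base-#102-#104-#101-#103-Base: 7+9+12+5+8 = 41
Base-#103-#101-#102-#104-Base: 8+5+3+9+2 = 27
Base-#103-#102-#101-#104-Base: 8+6+3+12+2 = 31
The minimum is 27.
One optimal route: Base → #102 → #101 → #103 → #104 → Base (or its reverse).

Minimum total distance: 27 blocks.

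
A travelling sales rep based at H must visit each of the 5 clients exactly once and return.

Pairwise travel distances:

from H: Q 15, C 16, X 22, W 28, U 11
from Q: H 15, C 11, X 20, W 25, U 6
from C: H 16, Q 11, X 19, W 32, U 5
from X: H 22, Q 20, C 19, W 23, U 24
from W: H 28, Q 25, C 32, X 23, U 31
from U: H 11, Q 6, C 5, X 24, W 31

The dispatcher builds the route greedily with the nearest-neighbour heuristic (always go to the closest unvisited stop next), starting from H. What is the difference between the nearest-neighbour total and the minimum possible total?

Excess over optimum: 2.

H: U=11, Q=15, C=16, X=22, W=28 ⇒ U
U: C=5, Q=6, X=24, W=31 ⇒ C
C: Q=11, X=19, W=32 ⇒ Q
Q: X=20, W=25 ⇒ X
X: W=23 ⇒ W
NN route H → U → C → Q → X → W → H costs 98.
Optimal: H → Q → U → C → X → W → H costs 96 (by enumerating all 60 distinct tours).
Excess = 98 − 96 = 2.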